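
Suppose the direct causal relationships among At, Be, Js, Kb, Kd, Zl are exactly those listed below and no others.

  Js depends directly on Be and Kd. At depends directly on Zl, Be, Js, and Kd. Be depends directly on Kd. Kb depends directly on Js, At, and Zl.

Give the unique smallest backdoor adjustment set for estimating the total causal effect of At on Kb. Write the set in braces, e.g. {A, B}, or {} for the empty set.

{Js, Zl}

Variables eligible for adjustment (non-descendants of At, excluding At and Kb): {Be, Js, Kd, Zl}.
Backdoor paths from At to Kb:
  P1: At <- Kd -> Be -> Js -> Kb
  P2: At <- Kd -> Js -> Kb
  P3: At <- Zl -> Kb
  P4: At <- Be <- Kd -> Js -> Kb
  P5: At <- Be -> Js -> Kb
  P6: At <- Js -> Kb
The empty set is not sufficient: P1 (At <- Kd -> Be -> Js -> Kb) has no collider blocking it and no conditioned non-collider, so it is open.
Try {Js, Zl}:
  P1: blocked at chain node Js ∈ conditioning set.
  P2: blocked at chain node Js ∈ conditioning set.
  P3: blocked at fork node Zl ∈ conditioning set.
  P4: blocked at chain node Js ∈ conditioning set.
  P5: blocked at chain node Js ∈ conditioning set.
  P6: blocked at fork node Js ∈ conditioning set.
{Js, Zl} contains no descendant of At and blocks every backdoor path.
Every element of {Js, Zl} is needed (dropping Js leaves P1 open; dropping Zl leaves P3 open), so no proper subset is valid.
Among all size-2 subsets of the eligible variables, only {Js, Zl} blocks every backdoor path, so it is the unique smallest valid adjustment set.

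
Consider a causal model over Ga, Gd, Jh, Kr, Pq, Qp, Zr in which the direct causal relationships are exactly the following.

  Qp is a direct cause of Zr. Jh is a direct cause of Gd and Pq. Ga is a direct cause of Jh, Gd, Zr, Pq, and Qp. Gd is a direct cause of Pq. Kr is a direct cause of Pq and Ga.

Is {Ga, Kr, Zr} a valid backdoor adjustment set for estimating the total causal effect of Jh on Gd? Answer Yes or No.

Yes

Backdoor paths from Jh to Gd (paths whose first edge points into Jh):
  P1: Jh <- Ga <- Kr -> Pq <- Gd
  P2: Jh <- Ga -> Gd
  P3: Jh <- Ga -> Pq <- Gd
Condition 1 (no descendant of Jh in the set): holds — descendants of Jh are {Gd, Pq}; none are in {Ga, Kr, Zr}.
Condition 2 (every backdoor path blocked by {Ga, Kr, Zr}):
  P1: blocked at chain node Ga ∈ conditioning set.
  P2: blocked at fork node Ga ∈ conditioning set.
  P3: blocked at fork node Ga ∈ conditioning set.
{Ga, Kr, Zr} satisfies the backdoor criterion.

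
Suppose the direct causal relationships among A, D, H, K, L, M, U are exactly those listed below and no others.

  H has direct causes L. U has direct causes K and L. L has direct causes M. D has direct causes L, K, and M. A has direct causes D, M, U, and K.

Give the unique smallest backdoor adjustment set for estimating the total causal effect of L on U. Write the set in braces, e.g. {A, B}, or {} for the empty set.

{}

Variables eligible for adjustment (non-descendants of L, excluding L and U): {K, M}.
Backdoor paths from L to U:
  P1: L <- M -> D <- K -> U
  P2: L <- M -> D <- K -> A <- U
  P3: L <- M -> D -> A <- K -> U
  P4: L <- M -> D -> A <- U
  P5: L <- M -> A <- K -> U
  P6: L <- M -> A <- U
  P7: L <- M -> A <- D <- K -> U
Each backdoor path contains an unconditioned collider, so every path is already blocked with the empty conditioning set:
  P1: blocked at collider D (neither it nor any descendant is in the conditioning set).
  P2: blocked at collider D (neither it nor any descendant is in the conditioning set).
  P3: blocked at collider A (neither it nor any descendant is in the conditioning set).
  P4: blocked at collider A (neither it nor any descendant is in the conditioning set).
  P5: blocked at collider A (neither it nor any descendant is in the conditioning set).
  P6: blocked at collider A (neither it nor any descendant is in the conditioning set).
  P7: blocked at collider A (neither it nor any descendant is in the conditioning set).
The empty set is therefore the unique smallest valid set.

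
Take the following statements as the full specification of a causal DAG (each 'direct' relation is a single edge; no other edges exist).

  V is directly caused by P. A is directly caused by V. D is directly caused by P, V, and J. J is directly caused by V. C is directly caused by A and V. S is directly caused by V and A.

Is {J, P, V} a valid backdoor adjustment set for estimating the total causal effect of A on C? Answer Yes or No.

Backdoor paths from A to C (paths whose first edge points into A):
  P1: A <- V -> C
Condition 1 (no descendant of A in the set): holds — descendants of A are {C, S}; none are in {J, P, V}.
Condition 2 (every backdoor path blocked by {J, P, V}):
  P1: blocked at fork node V ∈ conditioning set.
{J, P, V} satisfies the backdoor criterion.

Yes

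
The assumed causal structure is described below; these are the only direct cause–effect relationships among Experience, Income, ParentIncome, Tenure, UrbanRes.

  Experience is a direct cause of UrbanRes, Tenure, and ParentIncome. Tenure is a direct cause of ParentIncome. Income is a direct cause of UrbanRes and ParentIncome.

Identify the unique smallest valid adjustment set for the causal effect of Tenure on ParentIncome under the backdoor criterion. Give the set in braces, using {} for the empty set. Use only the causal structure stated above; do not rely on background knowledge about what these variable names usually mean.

Variables eligible for adjustment (non-descendants of Tenure, excluding Tenure and ParentIncome): {Experience, Income, UrbanRes}.
Backdoor paths from Tenure to ParentIncome:
  P1: Tenure <- Experience -> UrbanRes <- Income -> ParentIncome
  P2: Tenure <- Experience -> ParentIncome
The empty set is not sufficient: P2 (Tenure <- Experience -> ParentIncome) has no collider blocking it and no conditioned non-collider, so it is open.
Try {Experience}:
  P1: blocked at fork node Experience ∈ conditioning set.
  P2: blocked at fork node Experience ∈ conditioning set.
{Experience} contains no descendant of Tenure and blocks every backdoor path.
No other singleton works — e.g. {Income} leaves P2 open — so {Experience} is the unique smallest valid adjustment set.

{Experience}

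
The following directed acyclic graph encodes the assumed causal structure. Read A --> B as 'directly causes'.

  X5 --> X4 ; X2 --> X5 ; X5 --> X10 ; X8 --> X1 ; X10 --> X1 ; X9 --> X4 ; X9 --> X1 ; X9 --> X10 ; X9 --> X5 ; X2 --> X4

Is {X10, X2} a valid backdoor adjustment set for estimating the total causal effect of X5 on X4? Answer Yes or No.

Backdoor paths from X5 to X4 (paths whose first edge points into X5):
  P1: X5 <- X2 -> X4
  P2: X5 <- X9 -> X4
Condition 1 (no descendant of X5 in the set): FAILS — X10 is a descendant of X5.
Condition 2 (every backdoor path blocked by {X10, X2}):
  P1: blocked at fork node X2 ∈ conditioning set.
  P2: open — no interior node is in the conditioning set.
{X10, X2} does not satisfy the backdoor criterion.

No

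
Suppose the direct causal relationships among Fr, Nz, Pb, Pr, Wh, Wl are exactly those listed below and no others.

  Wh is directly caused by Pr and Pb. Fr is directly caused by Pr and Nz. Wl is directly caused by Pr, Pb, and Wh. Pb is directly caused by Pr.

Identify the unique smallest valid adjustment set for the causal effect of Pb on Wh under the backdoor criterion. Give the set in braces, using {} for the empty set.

Variables eligible for adjustment (non-descendants of Pb, excluding Pb and Wh): {Fr, Nz, Pr}.
Backdoor paths from Pb to Wh:
  P1: Pb <- Pr -> Wh
  P2: Pb <- Pr -> Wl <- Wh
The empty set is not sufficient: P1 (Pb <- Pr -> Wh) has no collider blocking it and no conditioned non-collider, so it is open.
Try {Pr}:
  P1: blocked at fork node Pr ∈ conditioning set.
  P2: blocked at fork node Pr ∈ conditioning set.
{Pr} contains no descendant of Pb and blocks every backdoor path.
No other singleton works — e.g. {Nz} leaves P1 open — so {Pr} is the unique smallest valid adjustment set.

{Pr}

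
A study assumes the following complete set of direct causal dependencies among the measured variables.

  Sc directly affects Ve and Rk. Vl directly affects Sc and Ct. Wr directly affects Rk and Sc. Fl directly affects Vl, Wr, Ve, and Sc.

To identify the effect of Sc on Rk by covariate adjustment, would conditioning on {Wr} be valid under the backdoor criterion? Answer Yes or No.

Yes

Backdoor paths from Sc to Rk (paths whose first edge points into Sc):
  P1: Sc <- Fl -> Wr -> Rk
  P2: Sc <- Wr -> Rk
  P3: Sc <- Vl <- Fl -> Wr -> Rk
Condition 1 (no descendant of Sc in the set): holds — descendants of Sc are {Rk, Ve}; none are in {Wr}.
Condition 2 (every backdoor path blocked by {Wr}):
  P1: blocked at chain node Wr ∈ conditioning set.
  P2: blocked at fork node Wr ∈ conditioning set.
  P3: blocked at chain node Wr ∈ conditioning set.
{Wr} satisfies the backdoor criterion.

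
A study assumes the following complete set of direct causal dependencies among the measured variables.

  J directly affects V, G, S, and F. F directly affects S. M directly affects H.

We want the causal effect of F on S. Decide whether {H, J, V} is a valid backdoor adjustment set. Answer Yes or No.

Yes

Backdoor paths from F to S (paths whose first edge points into F):
  P1: F <- J -> S
Condition 1 (no descendant of F in the set): holds — descendants of F are {S}; none are in {H, J, V}.
Condition 2 (every backdoor path blocked by {H, J, V}):
  P1: blocked at fork node J ∈ conditioning set.
{H, J, V} satisfies the backdoor criterion.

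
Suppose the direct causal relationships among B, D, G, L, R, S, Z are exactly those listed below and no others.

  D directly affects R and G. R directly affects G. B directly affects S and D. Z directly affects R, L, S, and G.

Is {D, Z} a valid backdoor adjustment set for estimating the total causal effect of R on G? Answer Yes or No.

Backdoor paths from R to G (paths whose first edge points into R):
  P1: R <- Z -> S <- B -> D -> G
  P2: R <- Z -> G
  P3: R <- D <- B -> S <- Z -> G
  P4: R <- D -> G
Condition 1 (no descendant of R in the set): holds — descendants of R are {G}; none are in {D, Z}.
Condition 2 (every backdoor path blocked by {D, Z}):
  P1: blocked at fork node Z ∈ conditioning set.
  P2: blocked at fork node Z ∈ conditioning set.
  P3: blocked at chain node D ∈ conditioning set.
  P4: blocked at fork node D ∈ conditioning set.
{D, Z} satisfies the backdoor criterion.

Yes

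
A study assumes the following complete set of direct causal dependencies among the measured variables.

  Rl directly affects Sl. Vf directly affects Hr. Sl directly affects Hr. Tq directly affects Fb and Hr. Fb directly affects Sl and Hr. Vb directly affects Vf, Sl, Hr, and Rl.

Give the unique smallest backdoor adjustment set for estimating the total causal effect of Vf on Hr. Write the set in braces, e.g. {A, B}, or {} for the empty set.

{Vb}

Variables eligible for adjustment (non-descendants of Vf, excluding Vf and Hr): {Fb, Rl, Sl, Tq, Vb}.
Backdoor paths from Vf to Hr:
  P1: Vf <- Vb -> Rl -> Sl <- Fb <- Tq -> Hr
  P2: Vf <- Vb -> Rl -> Sl <- Fb -> Hr
  P3: Vf <- Vb -> Rl -> Sl -> Hr
  P4: Vf <- Vb -> Sl <- Fb <- Tq -> Hr
  P5: Vf <- Vb -> Sl <- Fb -> Hr
  P6: Vf <- Vb -> Sl -> Hr
  P7: Vf <- Vb -> Hr
The empty set is not sufficient: P3 (Vf <- Vb -> Rl -> Sl -> Hr) has no collider blocking it and no conditioned non-collider, so it is open.
Try {Vb}:
  P1: blocked at fork node Vb ∈ conditioning set.
  P2: blocked at fork node Vb ∈ conditioning set.
  P3: blocked at fork node Vb ∈ conditioning set.
  P4: blocked at fork node Vb ∈ conditioning set.
  P5: blocked at fork node Vb ∈ conditioning set.
  P6: blocked at fork node Vb ∈ conditioning set.
  P7: blocked at fork node Vb ∈ conditioning set.
{Vb} contains no descendant of Vf and blocks every backdoor path.
No other singleton works — e.g. {Tq} leaves P3 open — so {Vb} is the unique smallest valid adjustment set.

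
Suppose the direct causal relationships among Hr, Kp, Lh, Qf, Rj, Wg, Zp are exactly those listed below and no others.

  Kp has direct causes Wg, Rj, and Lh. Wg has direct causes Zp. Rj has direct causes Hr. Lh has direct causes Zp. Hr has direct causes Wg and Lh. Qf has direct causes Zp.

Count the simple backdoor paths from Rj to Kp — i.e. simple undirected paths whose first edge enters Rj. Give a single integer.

4

A backdoor path from Rj to Kp is any simple undirected path whose first edge points into Rj (i.e. leaves Rj via a parent).
Parents of Rj: {Hr}.
Enumerating:
  P1: Rj <- Hr <- Lh <- Zp -> Wg -> Kp
  P2: Rj <- Hr <- Lh -> Kp
  P3: Rj <- Hr <- Wg <- Zp -> Lh -> Kp
  P4: Rj <- Hr <- Wg -> Kp
That exhausts the simple backdoor paths. Count: 4.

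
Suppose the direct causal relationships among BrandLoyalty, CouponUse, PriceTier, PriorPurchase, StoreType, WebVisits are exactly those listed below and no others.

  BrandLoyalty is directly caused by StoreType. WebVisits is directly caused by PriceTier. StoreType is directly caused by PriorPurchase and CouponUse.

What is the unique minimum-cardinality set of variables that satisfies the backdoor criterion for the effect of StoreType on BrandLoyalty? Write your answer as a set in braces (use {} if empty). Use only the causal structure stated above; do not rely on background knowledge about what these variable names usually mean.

{}

Variables eligible for adjustment (non-descendants of StoreType, excluding StoreType and BrandLoyalty): {CouponUse, PriceTier, PriorPurchase, WebVisits}.
Backdoor paths from StoreType to BrandLoyalty:
  (none)
With no backdoor paths the empty set already satisfies the criterion, and it is trivially minimal.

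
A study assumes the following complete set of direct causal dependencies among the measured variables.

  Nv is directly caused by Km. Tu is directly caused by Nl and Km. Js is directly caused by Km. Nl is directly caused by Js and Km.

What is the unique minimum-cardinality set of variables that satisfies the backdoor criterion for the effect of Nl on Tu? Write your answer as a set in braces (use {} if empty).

{Km}

Variables eligible for adjustment (non-descendants of Nl, excluding Nl and Tu): {Js, Km, Nv}.
Backdoor paths from Nl to Tu:
  P1: Nl <- Km -> Tu
  P2: Nl <- Js <- Km -> Tu
The empty set is not sufficient: P1 (Nl <- Km -> Tu) has no collider blocking it and no conditioned non-collider, so it is open.
Try {Km}:
  P1: blocked at fork node Km ∈ conditioning set.
  P2: blocked at fork node Km ∈ conditioning set.
{Km} contains no descendant of Nl and blocks every backdoor path.
No other singleton works — e.g. {Js} leaves P1 open — so {Km} is the unique smallest valid adjustment set.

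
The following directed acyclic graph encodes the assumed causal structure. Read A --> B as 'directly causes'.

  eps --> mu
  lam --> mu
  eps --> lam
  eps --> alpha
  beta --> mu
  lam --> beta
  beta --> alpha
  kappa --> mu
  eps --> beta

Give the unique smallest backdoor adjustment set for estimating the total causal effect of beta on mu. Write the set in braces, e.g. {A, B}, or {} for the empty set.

{eps, lam}

Variables eligible for adjustment (non-descendants of beta, excluding beta and mu): {eps, kappa, lam}.
Backdoor paths from beta to mu:
  P1: beta <- eps -> lam -> mu
  P2: beta <- eps -> mu
  P3: beta <- lam <- eps -> mu
  P4: beta <- lam -> mu
The empty set is not sufficient: P1 (beta <- eps -> lam -> mu) has no collider blocking it and no conditioned non-collider, so it is open.
Try {eps, lam}:
  P1: blocked at fork node eps ∈ conditioning set.
  P2: blocked at fork node eps ∈ conditioning set.
  P3: blocked at chain node lam ∈ conditioning set.
  P4: blocked at fork node lam ∈ conditioning set.
{eps, lam} contains no descendant of beta and blocks every backdoor path.
Every element of {eps, lam} is needed (dropping eps leaves P2 open; dropping lam leaves P4 open), so no proper subset is valid.
Among all size-2 subsets of the eligible variables, only {eps, lam} blocks every backdoor path, so it is the unique smallest valid adjustment set.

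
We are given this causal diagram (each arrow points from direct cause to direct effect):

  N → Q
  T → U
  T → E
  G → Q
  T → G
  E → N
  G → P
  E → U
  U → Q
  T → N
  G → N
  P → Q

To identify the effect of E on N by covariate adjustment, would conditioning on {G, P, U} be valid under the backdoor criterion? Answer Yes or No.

No

Backdoor paths from E to N (paths whose first edge points into E):
  P1: E <- T -> U -> Q <- G -> N
  P2: E <- T -> U -> Q <- N
  P3: E <- T -> U -> Q <- P <- G -> N
  P4: E <- T -> G -> N
  P5: E <- T -> G -> P -> Q <- N
  P6: E <- T -> G -> Q <- N
  P7: E <- T -> N
Condition 1 (no descendant of E in the set): FAILS — U is a descendant of E.
Condition 2 (every backdoor path blocked by {G, P, U}):
  P1: blocked at chain node U ∈ conditioning set.
  P2: blocked at chain node U ∈ conditioning set.
  P3: blocked at chain node U ∈ conditioning set.
  P4: blocked at chain node G ∈ conditioning set.
  P5: blocked at chain node G ∈ conditioning set.
  P6: blocked at chain node G ∈ conditioning set.
  P7: open — no interior node is in the conditioning set.
{G, P, U} does not satisfy the backdoor criterion.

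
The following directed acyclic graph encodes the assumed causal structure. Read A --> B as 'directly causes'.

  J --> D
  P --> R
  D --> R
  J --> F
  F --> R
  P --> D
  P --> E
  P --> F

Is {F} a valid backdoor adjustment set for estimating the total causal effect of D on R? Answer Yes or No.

Backdoor paths from D to R (paths whose first edge points into D):
  P1: D <- P -> F -> R
  P2: D <- P -> R
  P3: D <- J -> F <- P -> R
  P4: D <- J -> F -> R
Condition 1 (no descendant of D in the set): holds — descendants of D are {R}; none are in {F}.
Condition 2 (every backdoor path blocked by {F}):
  P1: blocked at chain node F ∈ conditioning set.
  P2: open — no interior node is in the conditioning set.
  P3: open — collider(s) F are conditioned on (or have a conditioned descendant) and no non-collider on the path is in the set.
  P4: blocked at chain node F ∈ conditioning set.
{F} does not satisfy the backdoor criterion.

No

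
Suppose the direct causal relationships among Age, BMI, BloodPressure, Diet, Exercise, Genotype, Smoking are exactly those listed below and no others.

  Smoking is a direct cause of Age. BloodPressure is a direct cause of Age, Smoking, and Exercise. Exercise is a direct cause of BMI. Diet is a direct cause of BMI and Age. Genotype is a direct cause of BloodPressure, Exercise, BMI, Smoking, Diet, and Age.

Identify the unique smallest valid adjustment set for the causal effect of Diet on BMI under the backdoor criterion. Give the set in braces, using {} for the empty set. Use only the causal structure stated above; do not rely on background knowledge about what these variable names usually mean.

Variables eligible for adjustment (non-descendants of Diet, excluding Diet and BMI): {BloodPressure, Exercise, Genotype, Smoking}.
Backdoor paths from Diet to BMI:
  P1: Diet <- Genotype -> BloodPressure -> Exercise -> BMI
  P2: Diet <- Genotype -> Exercise -> BMI
  P3: Diet <- Genotype -> Smoking <- BloodPressure -> Exercise -> BMI
  P4: Diet <- Genotype -> Smoking -> Age <- BloodPressure -> Exercise -> BMI
  P5: Diet <- Genotype -> BMI
  P6: Diet <- Genotype -> Age <- BloodPressure -> Exercise -> BMI
  P7: Diet <- Genotype -> Age <- Smoking <- BloodPressure -> Exercise -> BMI
The empty set is not sufficient: P1 (Diet <- Genotype -> BloodPressure -> Exercise -> BMI) has no collider blocking it and no conditioned non-collider, so it is open.
Try {Genotype}:
  P1: blocked at fork node Genotype ∈ conditioning set.
  P2: blocked at fork node Genotype ∈ conditioning set.
  P3: blocked at fork node Genotype ∈ conditioning set.
  P4: blocked at fork node Genotype ∈ conditioning set.
  P5: blocked at fork node Genotype ∈ conditioning set.
  P6: blocked at fork node Genotype ∈ conditioning set.
  P7: blocked at fork node Genotype ∈ conditioning set.
{Genotype} contains no descendant of Diet and blocks every backdoor path.
No other singleton works — e.g. {BloodPressure} leaves P2 open — so {Genotype} is the unique smallest valid adjustment set.

{Genotype}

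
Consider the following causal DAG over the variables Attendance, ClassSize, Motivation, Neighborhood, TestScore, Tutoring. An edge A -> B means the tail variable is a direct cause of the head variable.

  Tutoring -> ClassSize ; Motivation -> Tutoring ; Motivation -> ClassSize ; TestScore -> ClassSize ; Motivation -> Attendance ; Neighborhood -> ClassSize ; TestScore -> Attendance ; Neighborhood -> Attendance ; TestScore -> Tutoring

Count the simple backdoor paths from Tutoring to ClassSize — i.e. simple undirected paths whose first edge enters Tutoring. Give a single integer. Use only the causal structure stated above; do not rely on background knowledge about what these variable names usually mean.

A backdoor path from Tutoring to ClassSize is any simple undirected path whose first edge points into Tutoring (i.e. leaves Tutoring via a parent).
Parents of Tutoring: {Motivation, TestScore}.
Enumerating:
  P1: Tutoring <- Motivation -> Attendance <- Neighborhood -> ClassSize
  P2: Tutoring <- Motivation -> Attendance <- TestScore -> ClassSize
  P3: Tutoring <- Motivation -> ClassSize
  P4: Tutoring <- TestScore -> Attendance <- Motivation -> ClassSize
  P5: Tutoring <- TestScore -> Attendance <- Neighborhood -> ClassSize
  P6: Tutoring <- TestScore -> ClassSize
That exhausts the simple backdoor paths. Count: 6.

6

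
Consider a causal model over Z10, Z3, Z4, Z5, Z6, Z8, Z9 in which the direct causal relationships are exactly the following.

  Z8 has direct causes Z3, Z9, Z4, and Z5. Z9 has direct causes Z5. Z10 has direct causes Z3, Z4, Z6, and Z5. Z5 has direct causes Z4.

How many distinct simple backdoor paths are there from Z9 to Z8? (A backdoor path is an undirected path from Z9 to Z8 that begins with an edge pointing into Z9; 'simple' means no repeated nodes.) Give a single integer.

A backdoor path from Z9 to Z8 is any simple undirected path whose first edge points into Z9 (i.e. leaves Z9 via a parent).
Parents of Z9: {Z5}.
Enumerating:
  P1: Z9 <- Z5 <- Z4 -> Z10 <- Z3 -> Z8
  P2: Z9 <- Z5 <- Z4 -> Z8
  P3: Z9 <- Z5 -> Z10 <- Z3 -> Z8
  P4: Z9 <- Z5 -> Z10 <- Z4 -> Z8
  P5: Z9 <- Z5 -> Z8
That exhausts the simple backdoor paths. Count: 5.

5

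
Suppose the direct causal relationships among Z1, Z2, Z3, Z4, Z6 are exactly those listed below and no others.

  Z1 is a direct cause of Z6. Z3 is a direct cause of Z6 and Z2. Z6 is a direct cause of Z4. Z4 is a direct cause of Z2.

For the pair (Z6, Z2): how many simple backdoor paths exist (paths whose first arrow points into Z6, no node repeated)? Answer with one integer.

A backdoor path from Z6 to Z2 is any simple undirected path whose first edge points into Z6 (i.e. leaves Z6 via a parent).
Parents of Z6: {Z1, Z3}.
Enumerating:
  P1: Z6 <- Z3 -> Z2
That exhausts the simple backdoor paths. Count: 1.

1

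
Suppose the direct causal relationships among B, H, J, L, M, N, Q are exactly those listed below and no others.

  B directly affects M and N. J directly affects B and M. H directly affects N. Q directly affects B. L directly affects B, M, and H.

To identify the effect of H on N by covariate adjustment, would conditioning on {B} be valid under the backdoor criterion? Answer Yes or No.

Backdoor paths from H to N (paths whose first edge points into H):
  P1: H <- L -> B -> N
  P2: H <- L -> M <- J -> B -> N
  P3: H <- L -> M <- B -> N
Condition 1 (no descendant of H in the set): holds — descendants of H are {N}; none are in {B}.
Condition 2 (every backdoor path blocked by {B}):
  P1: blocked at chain node B ∈ conditioning set.
  P2: blocked at collider M (neither it nor any descendant is in the conditioning set).
  P3: blocked at collider M (neither it nor any descendant is in the conditioning set).
{B} satisfies the backdoor criterion.

Yes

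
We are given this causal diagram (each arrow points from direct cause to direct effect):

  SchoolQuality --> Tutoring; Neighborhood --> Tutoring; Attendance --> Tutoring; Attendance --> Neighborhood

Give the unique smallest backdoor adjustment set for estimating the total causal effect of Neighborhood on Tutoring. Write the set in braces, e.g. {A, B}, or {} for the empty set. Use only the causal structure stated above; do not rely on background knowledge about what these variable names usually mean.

Variables eligible for adjustment (non-descendants of Neighborhood, excluding Neighborhood and Tutoring): {Attendance, SchoolQuality}.
Backdoor paths from Neighborhood to Tutoring:
  P1: Neighborhood <- Attendance -> Tutoring
The empty set is not sufficient: P1 (Neighborhood <- Attendance -> Tutoring) has no collider blocking it and no conditioned non-collider, so it is open.
Try {Attendance}:
  P1: blocked at fork node Attendance ∈ conditioning set.
{Attendance} contains no descendant of Neighborhood and blocks every backdoor path.
No other singleton works — e.g. {SchoolQuality} leaves P1 open — so {Attendance} is the unique smallest valid adjustment set.

{Attendance}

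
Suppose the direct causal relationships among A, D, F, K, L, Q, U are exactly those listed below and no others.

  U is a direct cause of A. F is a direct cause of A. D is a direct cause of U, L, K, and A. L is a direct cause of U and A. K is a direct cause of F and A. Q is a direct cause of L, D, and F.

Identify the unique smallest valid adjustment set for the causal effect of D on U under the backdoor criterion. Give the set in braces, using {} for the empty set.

{Q}

Variables eligible for adjustment (non-descendants of D, excluding D and U): {Q}.
Backdoor paths from D to U:
  P1: D <- Q -> L -> U
  P2: D <- Q -> L -> A <- U
  P3: D <- Q -> F <- K -> A <- L -> U
  P4: D <- Q -> F <- K -> A <- U
  P5: D <- Q -> F -> A <- L -> U
  P6: D <- Q -> F -> A <- U
The empty set is not sufficient: P1 (D <- Q -> L -> U) has no collider blocking it and no conditioned non-collider, so it is open.
Try {Q}:
  P1: blocked at fork node Q ∈ conditioning set.
  P2: blocked at fork node Q ∈ conditioning set.
  P3: blocked at fork node Q ∈ conditioning set.
  P4: blocked at fork node Q ∈ conditioning set.
  P5: blocked at fork node Q ∈ conditioning set.
  P6: blocked at fork node Q ∈ conditioning set.
{Q} contains no descendant of D and blocks every backdoor path.
{Q} is the unique smallest valid adjustment set.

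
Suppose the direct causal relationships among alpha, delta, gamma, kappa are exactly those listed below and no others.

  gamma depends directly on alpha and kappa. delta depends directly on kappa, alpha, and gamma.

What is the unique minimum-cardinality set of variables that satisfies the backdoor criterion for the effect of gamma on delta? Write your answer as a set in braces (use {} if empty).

{alpha, kappa}

Variables eligible for adjustment (non-descendants of gamma, excluding gamma and delta): {alpha, kappa}.
Backdoor paths from gamma to delta:
  P1: gamma <- alpha -> delta
  P2: gamma <- kappa -> delta
The empty set is not sufficient: P1 (gamma <- alpha -> delta) has no collider blocking it and no conditioned non-collider, so it is open.
Try {alpha, kappa}:
  P1: blocked at fork node alpha ∈ conditioning set.
  P2: blocked at fork node kappa ∈ conditioning set.
{alpha, kappa} contains no descendant of gamma and blocks every backdoor path.
Every element of {alpha, kappa} is needed (dropping alpha leaves P1 open; dropping kappa leaves P2 open), so no proper subset is valid.
Among all size-2 subsets of the eligible variables, only {alpha, kappa} blocks every backdoor path, so it is the unique smallest valid adjustment set.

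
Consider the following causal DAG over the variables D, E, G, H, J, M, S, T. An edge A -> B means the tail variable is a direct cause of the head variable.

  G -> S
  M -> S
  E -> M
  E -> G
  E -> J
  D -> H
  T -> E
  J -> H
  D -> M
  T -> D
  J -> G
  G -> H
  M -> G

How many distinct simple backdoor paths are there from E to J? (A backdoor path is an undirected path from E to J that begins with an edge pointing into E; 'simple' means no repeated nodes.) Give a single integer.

6

A backdoor path from E to J is any simple undirected path whose first edge points into E (i.e. leaves E via a parent).
Parents of E: {T}.
Enumerating:
  P1: E <- T -> D -> M -> G <- J
  P2: E <- T -> D -> M -> G -> H <- J
  P3: E <- T -> D -> M -> S <- G <- J
  P4: E <- T -> D -> M -> S <- G -> H <- J
  P5: E <- T -> D -> H <- J
  P6: E <- T -> D -> H <- G <- J
That exhausts the simple backdoor paths. Count: 6.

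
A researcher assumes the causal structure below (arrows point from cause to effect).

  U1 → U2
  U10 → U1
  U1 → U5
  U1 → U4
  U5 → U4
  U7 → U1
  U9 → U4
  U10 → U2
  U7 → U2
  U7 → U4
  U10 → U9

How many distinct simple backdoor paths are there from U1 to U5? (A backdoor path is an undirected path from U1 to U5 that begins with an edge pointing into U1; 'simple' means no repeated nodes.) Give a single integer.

4

A backdoor path from U1 to U5 is any simple undirected path whose first edge points into U1 (i.e. leaves U1 via a parent).
Parents of U1: {U10, U7}.
Enumerating:
  P1: U1 <- U10 -> U9 -> U4 <- U5
  P2: U1 <- U10 -> U2 <- U7 -> U4 <- U5
  P3: U1 <- U7 -> U2 <- U10 -> U9 -> U4 <- U5
  P4: U1 <- U7 -> U4 <- U5
That exhausts the simple backdoor paths. Count: 4.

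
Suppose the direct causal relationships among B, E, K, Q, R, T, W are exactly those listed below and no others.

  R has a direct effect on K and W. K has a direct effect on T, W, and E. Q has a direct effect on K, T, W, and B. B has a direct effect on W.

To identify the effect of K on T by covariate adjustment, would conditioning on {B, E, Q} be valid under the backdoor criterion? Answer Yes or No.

No

Backdoor paths from K to T (paths whose first edge points into K):
  P1: K <- R -> W <- Q -> T
  P2: K <- R -> W <- B <- Q -> T
  P3: K <- Q -> T
Condition 1 (no descendant of K in the set): FAILS — E is a descendant of K.
Condition 2 (every backdoor path blocked by {B, E, Q}):
  P1: blocked at collider W (neither it nor any descendant is in the conditioning set).
  P2: blocked at collider W (neither it nor any descendant is in the conditioning set).
  P3: blocked at fork node Q ∈ conditioning set.
{B, E, Q} does not satisfy the backdoor criterion.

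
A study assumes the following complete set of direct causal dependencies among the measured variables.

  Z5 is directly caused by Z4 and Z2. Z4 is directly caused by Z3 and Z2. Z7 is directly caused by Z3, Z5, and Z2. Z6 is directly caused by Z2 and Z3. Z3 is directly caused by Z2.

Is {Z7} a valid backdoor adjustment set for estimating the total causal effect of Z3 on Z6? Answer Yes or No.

No

Backdoor paths from Z3 to Z6 (paths whose first edge points into Z3):
  P1: Z3 <- Z2 -> Z6
Condition 1 (no descendant of Z3 in the set): FAILS — Z7 is a descendant of Z3.
Condition 2 (every backdoor path blocked by {Z7}):
  P1: open — no interior node is in the conditioning set.
{Z7} does not satisfy the backdoor criterion.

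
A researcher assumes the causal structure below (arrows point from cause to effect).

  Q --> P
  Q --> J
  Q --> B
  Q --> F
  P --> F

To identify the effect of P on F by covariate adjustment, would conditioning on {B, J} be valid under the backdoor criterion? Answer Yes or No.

Backdoor paths from P to F (paths whose first edge points into P):
  P1: P <- Q -> F
Condition 1 (no descendant of P in the set): holds — descendants of P are {F}; none are in {B, J}.
Condition 2 (every backdoor path blocked by {B, J}):
  P1: open — no interior node is in the conditioning set.
{B, J} does not satisfy the backdoor criterion.

No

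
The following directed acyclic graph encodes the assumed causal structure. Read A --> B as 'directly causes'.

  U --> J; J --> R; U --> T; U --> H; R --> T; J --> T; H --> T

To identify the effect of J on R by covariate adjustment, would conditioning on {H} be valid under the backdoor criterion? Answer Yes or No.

Yes

Backdoor paths from J to R (paths whose first edge points into J):
  P1: J <- U -> H -> T <- R
  P2: J <- U -> T <- R
Condition 1 (no descendant of J in the set): holds — descendants of J are {R, T}; none are in {H}.
Condition 2 (every backdoor path blocked by {H}):
  P1: blocked at chain node H ∈ conditioning set.
  P2: blocked at collider T (neither it nor any descendant is in the conditioning set).
{H} satisfies the backdoor criterion.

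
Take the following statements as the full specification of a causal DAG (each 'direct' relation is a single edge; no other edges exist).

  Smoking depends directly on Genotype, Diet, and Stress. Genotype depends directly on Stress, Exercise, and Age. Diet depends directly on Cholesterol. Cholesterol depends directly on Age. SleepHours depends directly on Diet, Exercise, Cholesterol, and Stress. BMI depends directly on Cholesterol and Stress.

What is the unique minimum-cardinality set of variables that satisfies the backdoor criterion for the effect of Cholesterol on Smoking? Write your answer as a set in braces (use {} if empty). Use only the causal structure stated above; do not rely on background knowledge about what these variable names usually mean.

Variables eligible for adjustment (non-descendants of Cholesterol, excluding Cholesterol and Smoking): {Age, Exercise, Genotype, Stress}.
Backdoor paths from Cholesterol to Smoking:
  P1: Cholesterol <- Age -> Genotype <- Stress -> SleepHours <- Diet -> Smoking
  P2: Cholesterol <- Age -> Genotype <- Stress -> Smoking
  P3: Cholesterol <- Age -> Genotype <- Exercise -> SleepHours <- Stress -> Smoking
  P4: Cholesterol <- Age -> Genotype <- Exercise -> SleepHours <- Diet -> Smoking
  P5: Cholesterol <- Age -> Genotype -> Smoking
The empty set is not sufficient: P5 (Cholesterol <- Age -> Genotype -> Smoking) has no collider blocking it and no conditioned non-collider, so it is open.
Try {Age}:
  P1: blocked at fork node Age ∈ conditioning set.
  P2: blocked at fork node Age ∈ conditioning set.
  P3: blocked at fork node Age ∈ conditioning set.
  P4: blocked at fork node Age ∈ conditioning set.
  P5: blocked at fork node Age ∈ conditioning set.
{Age} contains no descendant of Cholesterol and blocks every backdoor path.
No other singleton works — e.g. {Stress} leaves P5 open — so {Age} is the unique smallest valid adjustment set.

{Age}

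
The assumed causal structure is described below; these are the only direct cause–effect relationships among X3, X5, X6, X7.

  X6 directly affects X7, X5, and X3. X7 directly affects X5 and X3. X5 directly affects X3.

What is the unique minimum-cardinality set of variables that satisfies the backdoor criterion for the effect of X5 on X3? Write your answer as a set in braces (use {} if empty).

Variables eligible for adjustment (non-descendants of X5, excluding X5 and X3): {X6, X7}.
Backdoor paths from X5 to X3:
  P1: X5 <- X6 -> X7 -> X3
  P2: X5 <- X6 -> X3
  P3: X5 <- X7 <- X6 -> X3
  P4: X5 <- X7 -> X3
The empty set is not sufficient: P1 (X5 <- X6 -> X7 -> X3) has no collider blocking it and no conditioned non-collider, so it is open.
Try {X6, X7}:
  P1: blocked at fork node X6 ∈ conditioning set.
  P2: blocked at fork node X6 ∈ conditioning set.
  P3: blocked at chain node X7 ∈ conditioning set.
  P4: blocked at fork node X7 ∈ conditioning set.
{X6, X7} contains no descendant of X5 and blocks every backdoor path.
Every element of {X6, X7} is needed (dropping X6 leaves P2 open; dropping X7 leaves P4 open), so no proper subset is valid.
Among all size-2 subsets of the eligible variables, only {X6, X7} blocks every backdoor path, so it is the unique smallest valid adjustment set.

{X6, X7}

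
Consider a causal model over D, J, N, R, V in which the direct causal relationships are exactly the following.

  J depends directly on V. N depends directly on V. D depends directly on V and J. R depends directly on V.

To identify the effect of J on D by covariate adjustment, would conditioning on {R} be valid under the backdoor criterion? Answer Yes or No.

No

Backdoor paths from J to D (paths whose first edge points into J):
  P1: J <- V -> D
Condition 1 (no descendant of J in the set): holds — descendants of J are {D}; none are in {R}.
Condition 2 (every backdoor path blocked by {R}):
  P1: open — no interior node is in the conditioning set.
{R} does not satisfy the backdoor criterion.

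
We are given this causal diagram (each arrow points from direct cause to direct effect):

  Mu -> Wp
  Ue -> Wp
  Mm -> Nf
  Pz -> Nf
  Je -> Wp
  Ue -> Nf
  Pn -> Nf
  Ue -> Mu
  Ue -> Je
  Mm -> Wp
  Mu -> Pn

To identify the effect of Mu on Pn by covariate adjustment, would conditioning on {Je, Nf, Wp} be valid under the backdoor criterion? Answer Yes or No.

Backdoor paths from Mu to Pn (paths whose first edge points into Mu):
  P1: Mu <- Ue -> Je -> Wp <- Mm -> Nf <- Pn
  P2: Mu <- Ue -> Nf <- Pn
  P3: Mu <- Ue -> Wp <- Mm -> Nf <- Pn
Condition 1 (no descendant of Mu in the set): FAILS — Nf and Wp are descendants of Mu.
Condition 2 (every backdoor path blocked by {Je, Nf, Wp}):
  P1: blocked at chain node Je ∈ conditioning set.
  P2: open — collider(s) Nf are conditioned on (or have a conditioned descendant) and no non-collider on the path is in the set.
  P3: open — collider(s) Wp, Nf are conditioned on (or have a conditioned descendant) and no non-collider on the path is in the set.
{Je, Nf, Wp} does not satisfy the backdoor criterion.

No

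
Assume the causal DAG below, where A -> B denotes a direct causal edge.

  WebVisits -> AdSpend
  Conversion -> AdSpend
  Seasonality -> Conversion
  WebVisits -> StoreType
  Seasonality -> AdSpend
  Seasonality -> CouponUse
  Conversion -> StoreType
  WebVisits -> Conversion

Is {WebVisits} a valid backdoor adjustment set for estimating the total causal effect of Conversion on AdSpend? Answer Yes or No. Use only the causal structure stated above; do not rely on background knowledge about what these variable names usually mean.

Backdoor paths from Conversion to AdSpend (paths whose first edge points into Conversion):
  P1: Conversion <- Seasonality -> AdSpend
  P2: Conversion <- WebVisits -> AdSpend
Condition 1 (no descendant of Conversion in the set): holds — descendants of Conversion are {AdSpend, StoreType}; none are in {WebVisits}.
Condition 2 (every backdoor path blocked by {WebVisits}):
  P1: open — no interior node is in the conditioning set.
  P2: blocked at fork node WebVisits ∈ conditioning set.
{WebVisits} does not satisfy the backdoor criterion.

No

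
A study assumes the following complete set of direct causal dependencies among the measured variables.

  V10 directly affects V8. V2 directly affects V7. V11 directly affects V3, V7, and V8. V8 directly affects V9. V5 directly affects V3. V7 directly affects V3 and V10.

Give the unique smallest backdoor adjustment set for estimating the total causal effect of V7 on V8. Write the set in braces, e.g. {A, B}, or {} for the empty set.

Variables eligible for adjustment (non-descendants of V7, excluding V7 and V8): {V11, V2, V5}.
Backdoor paths from V7 to V8:
  P1: V7 <- V11 -> V8
The empty set is not sufficient: P1 (V7 <- V11 -> V8) has no collider blocking it and no conditioned non-collider, so it is open.
Try {V11}:
  P1: blocked at fork node V11 ∈ conditioning set.
{V11} contains no descendant of V7 and blocks every backdoor path.
No other singleton works — e.g. {V2} leaves P1 open — so {V11} is the unique smallest valid adjustment set.

{V11}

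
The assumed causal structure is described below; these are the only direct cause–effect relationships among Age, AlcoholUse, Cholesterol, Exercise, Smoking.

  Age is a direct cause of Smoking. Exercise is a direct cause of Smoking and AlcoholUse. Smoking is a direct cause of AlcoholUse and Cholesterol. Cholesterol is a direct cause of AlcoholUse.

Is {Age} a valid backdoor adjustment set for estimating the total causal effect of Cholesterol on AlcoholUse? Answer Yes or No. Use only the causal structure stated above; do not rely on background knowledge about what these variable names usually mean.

No

Backdoor paths from Cholesterol to AlcoholUse (paths whose first edge points into Cholesterol):
  P1: Cholesterol <- Smoking <- Exercise -> AlcoholUse
  P2: Cholesterol <- Smoking -> AlcoholUse
Condition 1 (no descendant of Cholesterol in the set): holds — descendants of Cholesterol are {AlcoholUse}; none are in {Age}.
Condition 2 (every backdoor path blocked by {Age}):
  P1: open — no interior node is in the conditioning set.
  P2: open — no interior node is in the conditioning set.
{Age} does not satisfy the backdoor criterion.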